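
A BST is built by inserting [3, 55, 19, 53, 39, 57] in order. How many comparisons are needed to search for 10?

Search path for 10: 3 -> 55 -> 19
Found: False
Comparisons: 3


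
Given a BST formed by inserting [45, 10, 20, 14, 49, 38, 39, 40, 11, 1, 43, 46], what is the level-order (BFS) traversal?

Tree insertion order: [45, 10, 20, 14, 49, 38, 39, 40, 11, 1, 43, 46]
Tree (level-order array): [45, 10, 49, 1, 20, 46, None, None, None, 14, 38, None, None, 11, None, None, 39, None, None, None, 40, None, 43]
BFS from the root, enqueuing left then right child of each popped node:
  queue [45] -> pop 45, enqueue [10, 49], visited so far: [45]
  queue [10, 49] -> pop 10, enqueue [1, 20], visited so far: [45, 10]
  queue [49, 1, 20] -> pop 49, enqueue [46], visited so far: [45, 10, 49]
  queue [1, 20, 46] -> pop 1, enqueue [none], visited so far: [45, 10, 49, 1]
  queue [20, 46] -> pop 20, enqueue [14, 38], visited so far: [45, 10, 49, 1, 20]
  queue [46, 14, 38] -> pop 46, enqueue [none], visited so far: [45, 10, 49, 1, 20, 46]
  queue [14, 38] -> pop 14, enqueue [11], visited so far: [45, 10, 49, 1, 20, 46, 14]
  queue [38, 11] -> pop 38, enqueue [39], visited so far: [45, 10, 49, 1, 20, 46, 14, 38]
  queue [11, 39] -> pop 11, enqueue [none], visited so far: [45, 10, 49, 1, 20, 46, 14, 38, 11]
  queue [39] -> pop 39, enqueue [40], visited so far: [45, 10, 49, 1, 20, 46, 14, 38, 11, 39]
  queue [40] -> pop 40, enqueue [43], visited so far: [45, 10, 49, 1, 20, 46, 14, 38, 11, 39, 40]
  queue [43] -> pop 43, enqueue [none], visited so far: [45, 10, 49, 1, 20, 46, 14, 38, 11, 39, 40, 43]
Result: [45, 10, 49, 1, 20, 46, 14, 38, 11, 39, 40, 43]


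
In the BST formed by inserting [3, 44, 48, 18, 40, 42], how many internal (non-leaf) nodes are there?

Tree built from: [3, 44, 48, 18, 40, 42]
Tree (level-order array): [3, None, 44, 18, 48, None, 40, None, None, None, 42]
Rule: An internal node has at least one child.
Per-node child counts:
  node 3: 1 child(ren)
  node 44: 2 child(ren)
  node 18: 1 child(ren)
  node 40: 1 child(ren)
  node 42: 0 child(ren)
  node 48: 0 child(ren)
Matching nodes: [3, 44, 18, 40]
Count of internal (non-leaf) nodes: 4


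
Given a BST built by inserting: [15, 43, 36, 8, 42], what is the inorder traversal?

Tree insertion order: [15, 43, 36, 8, 42]
Tree (level-order array): [15, 8, 43, None, None, 36, None, None, 42]
Inorder traversal: [8, 15, 36, 42, 43]


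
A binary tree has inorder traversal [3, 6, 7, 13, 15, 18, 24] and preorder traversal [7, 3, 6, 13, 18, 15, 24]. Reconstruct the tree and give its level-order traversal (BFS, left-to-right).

Inorder:  [3, 6, 7, 13, 15, 18, 24]
Preorder: [7, 3, 6, 13, 18, 15, 24]
Algorithm: preorder visits root first, so consume preorder in order;
for each root, split the current inorder slice at that value into
left-subtree inorder and right-subtree inorder, then recurse.
Recursive splits:
  root=7; inorder splits into left=[3, 6], right=[13, 15, 18, 24]
  root=3; inorder splits into left=[], right=[6]
  root=6; inorder splits into left=[], right=[]
  root=13; inorder splits into left=[], right=[15, 18, 24]
  root=18; inorder splits into left=[15], right=[24]
  root=15; inorder splits into left=[], right=[]
  root=24; inorder splits into left=[], right=[]
Reconstructed level-order: [7, 3, 13, 6, 18, 15, 24]


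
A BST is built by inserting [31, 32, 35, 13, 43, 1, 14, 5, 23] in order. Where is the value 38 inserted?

Starting tree (level order): [31, 13, 32, 1, 14, None, 35, None, 5, None, 23, None, 43]
Insertion path: 31 -> 32 -> 35 -> 43
Result: insert 38 as left child of 43
Final tree (level order): [31, 13, 32, 1, 14, None, 35, None, 5, None, 23, None, 43, None, None, None, None, 38]


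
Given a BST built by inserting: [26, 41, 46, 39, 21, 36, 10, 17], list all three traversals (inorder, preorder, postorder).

Tree insertion order: [26, 41, 46, 39, 21, 36, 10, 17]
Tree (level-order array): [26, 21, 41, 10, None, 39, 46, None, 17, 36]
Inorder (L, root, R): [10, 17, 21, 26, 36, 39, 41, 46]
Preorder (root, L, R): [26, 21, 10, 17, 41, 39, 36, 46]
Postorder (L, R, root): [17, 10, 21, 36, 39, 46, 41, 26]


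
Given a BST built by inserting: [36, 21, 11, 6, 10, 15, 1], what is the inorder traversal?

Tree insertion order: [36, 21, 11, 6, 10, 15, 1]
Tree (level-order array): [36, 21, None, 11, None, 6, 15, 1, 10]
Inorder traversal: [1, 6, 10, 11, 15, 21, 36]


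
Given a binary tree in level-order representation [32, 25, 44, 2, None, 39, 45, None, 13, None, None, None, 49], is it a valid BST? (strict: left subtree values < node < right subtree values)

Level-order array: [32, 25, 44, 2, None, 39, 45, None, 13, None, None, None, 49]
Validate using subtree bounds (lo, hi): at each node, require lo < value < hi,
then recurse left with hi=value and right with lo=value.
Preorder trace (stopping at first violation):
  at node 32 with bounds (-inf, +inf): OK
  at node 25 with bounds (-inf, 32): OK
  at node 2 with bounds (-inf, 25): OK
  at node 13 with bounds (2, 25): OK
  at node 44 with bounds (32, +inf): OK
  at node 39 with bounds (32, 44): OK
  at node 45 with bounds (44, +inf): OK
  at node 49 with bounds (45, +inf): OK
No violation found at any node.
Result: Valid BST


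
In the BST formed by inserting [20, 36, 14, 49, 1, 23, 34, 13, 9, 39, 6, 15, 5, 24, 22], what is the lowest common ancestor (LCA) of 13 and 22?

Tree insertion order: [20, 36, 14, 49, 1, 23, 34, 13, 9, 39, 6, 15, 5, 24, 22]
Tree (level-order array): [20, 14, 36, 1, 15, 23, 49, None, 13, None, None, 22, 34, 39, None, 9, None, None, None, 24, None, None, None, 6, None, None, None, 5]
In a BST, the LCA of p=13, q=22 is the first node v on the
root-to-leaf path with p <= v <= q (go left if both < v, right if both > v).
Walk from root:
  at 20: 13 <= 20 <= 22, this is the LCA
LCA = 20


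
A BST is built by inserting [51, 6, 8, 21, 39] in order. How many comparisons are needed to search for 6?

Search path for 6: 51 -> 6
Found: True
Comparisons: 2


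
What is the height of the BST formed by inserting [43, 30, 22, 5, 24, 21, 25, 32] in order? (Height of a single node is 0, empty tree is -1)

Insertion order: [43, 30, 22, 5, 24, 21, 25, 32]
Tree (level-order array): [43, 30, None, 22, 32, 5, 24, None, None, None, 21, None, 25]
Compute height bottom-up (empty subtree = -1):
  height(21) = 1 + max(-1, -1) = 0
  height(5) = 1 + max(-1, 0) = 1
  height(25) = 1 + max(-1, -1) = 0
  height(24) = 1 + max(-1, 0) = 1
  height(22) = 1 + max(1, 1) = 2
  height(32) = 1 + max(-1, -1) = 0
  height(30) = 1 + max(2, 0) = 3
  height(43) = 1 + max(3, -1) = 4
Height = 4


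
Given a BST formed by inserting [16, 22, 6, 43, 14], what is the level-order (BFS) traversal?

Tree insertion order: [16, 22, 6, 43, 14]
Tree (level-order array): [16, 6, 22, None, 14, None, 43]
BFS from the root, enqueuing left then right child of each popped node:
  queue [16] -> pop 16, enqueue [6, 22], visited so far: [16]
  queue [6, 22] -> pop 6, enqueue [14], visited so far: [16, 6]
  queue [22, 14] -> pop 22, enqueue [43], visited so far: [16, 6, 22]
  queue [14, 43] -> pop 14, enqueue [none], visited so far: [16, 6, 22, 14]
  queue [43] -> pop 43, enqueue [none], visited so far: [16, 6, 22, 14, 43]
Result: [16, 6, 22, 14, 43]


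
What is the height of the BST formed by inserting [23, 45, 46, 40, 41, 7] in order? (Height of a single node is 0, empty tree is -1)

Insertion order: [23, 45, 46, 40, 41, 7]
Tree (level-order array): [23, 7, 45, None, None, 40, 46, None, 41]
Compute height bottom-up (empty subtree = -1):
  height(7) = 1 + max(-1, -1) = 0
  height(41) = 1 + max(-1, -1) = 0
  height(40) = 1 + max(-1, 0) = 1
  height(46) = 1 + max(-1, -1) = 0
  height(45) = 1 + max(1, 0) = 2
  height(23) = 1 + max(0, 2) = 3
Height = 3


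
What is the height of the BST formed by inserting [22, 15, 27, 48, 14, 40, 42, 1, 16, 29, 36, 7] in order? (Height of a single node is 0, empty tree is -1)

Insertion order: [22, 15, 27, 48, 14, 40, 42, 1, 16, 29, 36, 7]
Tree (level-order array): [22, 15, 27, 14, 16, None, 48, 1, None, None, None, 40, None, None, 7, 29, 42, None, None, None, 36]
Compute height bottom-up (empty subtree = -1):
  height(7) = 1 + max(-1, -1) = 0
  height(1) = 1 + max(-1, 0) = 1
  height(14) = 1 + max(1, -1) = 2
  height(16) = 1 + max(-1, -1) = 0
  height(15) = 1 + max(2, 0) = 3
  height(36) = 1 + max(-1, -1) = 0
  height(29) = 1 + max(-1, 0) = 1
  height(42) = 1 + max(-1, -1) = 0
  height(40) = 1 + max(1, 0) = 2
  height(48) = 1 + max(2, -1) = 3
  height(27) = 1 + max(-1, 3) = 4
  height(22) = 1 + max(3, 4) = 5
Height = 5


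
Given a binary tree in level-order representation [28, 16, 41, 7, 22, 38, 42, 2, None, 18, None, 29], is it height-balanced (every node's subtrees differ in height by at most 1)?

Tree (level-order array): [28, 16, 41, 7, 22, 38, 42, 2, None, 18, None, 29]
Definition: a tree is height-balanced if, at every node, |h(left) - h(right)| <= 1 (empty subtree has height -1).
Bottom-up per-node check:
  node 2: h_left=-1, h_right=-1, diff=0 [OK], height=0
  node 7: h_left=0, h_right=-1, diff=1 [OK], height=1
  node 18: h_left=-1, h_right=-1, diff=0 [OK], height=0
  node 22: h_left=0, h_right=-1, diff=1 [OK], height=1
  node 16: h_left=1, h_right=1, diff=0 [OK], height=2
  node 29: h_left=-1, h_right=-1, diff=0 [OK], height=0
  node 38: h_left=0, h_right=-1, diff=1 [OK], height=1
  node 42: h_left=-1, h_right=-1, diff=0 [OK], height=0
  node 41: h_left=1, h_right=0, diff=1 [OK], height=2
  node 28: h_left=2, h_right=2, diff=0 [OK], height=3
All nodes satisfy the balance condition.
Result: Balanced


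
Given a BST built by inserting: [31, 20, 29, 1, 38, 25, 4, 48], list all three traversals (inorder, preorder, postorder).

Tree insertion order: [31, 20, 29, 1, 38, 25, 4, 48]
Tree (level-order array): [31, 20, 38, 1, 29, None, 48, None, 4, 25]
Inorder (L, root, R): [1, 4, 20, 25, 29, 31, 38, 48]
Preorder (root, L, R): [31, 20, 1, 4, 29, 25, 38, 48]
Postorder (L, R, root): [4, 1, 25, 29, 20, 48, 38, 31]


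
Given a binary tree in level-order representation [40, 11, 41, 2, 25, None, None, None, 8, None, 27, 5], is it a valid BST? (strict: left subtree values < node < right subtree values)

Level-order array: [40, 11, 41, 2, 25, None, None, None, 8, None, 27, 5]
Validate using subtree bounds (lo, hi): at each node, require lo < value < hi,
then recurse left with hi=value and right with lo=value.
Preorder trace (stopping at first violation):
  at node 40 with bounds (-inf, +inf): OK
  at node 11 with bounds (-inf, 40): OK
  at node 2 with bounds (-inf, 11): OK
  at node 8 with bounds (2, 11): OK
  at node 5 with bounds (2, 8): OK
  at node 25 with bounds (11, 40): OK
  at node 27 with bounds (25, 40): OK
  at node 41 with bounds (40, +inf): OK
No violation found at any node.
Result: Valid BST


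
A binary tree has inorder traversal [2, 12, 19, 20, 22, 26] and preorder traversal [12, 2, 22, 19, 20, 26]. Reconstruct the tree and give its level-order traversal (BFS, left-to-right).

Inorder:  [2, 12, 19, 20, 22, 26]
Preorder: [12, 2, 22, 19, 20, 26]
Algorithm: preorder visits root first, so consume preorder in order;
for each root, split the current inorder slice at that value into
left-subtree inorder and right-subtree inorder, then recurse.
Recursive splits:
  root=12; inorder splits into left=[2], right=[19, 20, 22, 26]
  root=2; inorder splits into left=[], right=[]
  root=22; inorder splits into left=[19, 20], right=[26]
  root=19; inorder splits into left=[], right=[20]
  root=20; inorder splits into left=[], right=[]
  root=26; inorder splits into left=[], right=[]
Reconstructed level-order: [12, 2, 22, 19, 26, 20]


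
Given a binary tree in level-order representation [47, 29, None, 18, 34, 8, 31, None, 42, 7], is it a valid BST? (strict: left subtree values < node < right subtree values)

Level-order array: [47, 29, None, 18, 34, 8, 31, None, 42, 7]
Validate using subtree bounds (lo, hi): at each node, require lo < value < hi,
then recurse left with hi=value and right with lo=value.
Preorder trace (stopping at first violation):
  at node 47 with bounds (-inf, +inf): OK
  at node 29 with bounds (-inf, 47): OK
  at node 18 with bounds (-inf, 29): OK
  at node 8 with bounds (-inf, 18): OK
  at node 7 with bounds (-inf, 8): OK
  at node 31 with bounds (18, 29): VIOLATION
Node 31 violates its bound: not (18 < 31 < 29).
Result: Not a valid BST


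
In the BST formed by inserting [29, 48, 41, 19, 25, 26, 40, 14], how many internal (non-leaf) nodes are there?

Tree built from: [29, 48, 41, 19, 25, 26, 40, 14]
Tree (level-order array): [29, 19, 48, 14, 25, 41, None, None, None, None, 26, 40]
Rule: An internal node has at least one child.
Per-node child counts:
  node 29: 2 child(ren)
  node 19: 2 child(ren)
  node 14: 0 child(ren)
  node 25: 1 child(ren)
  node 26: 0 child(ren)
  node 48: 1 child(ren)
  node 41: 1 child(ren)
  node 40: 0 child(ren)
Matching nodes: [29, 19, 25, 48, 41]
Count of internal (non-leaf) nodes: 5


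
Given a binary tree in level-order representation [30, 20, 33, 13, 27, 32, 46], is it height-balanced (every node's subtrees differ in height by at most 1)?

Tree (level-order array): [30, 20, 33, 13, 27, 32, 46]
Definition: a tree is height-balanced if, at every node, |h(left) - h(right)| <= 1 (empty subtree has height -1).
Bottom-up per-node check:
  node 13: h_left=-1, h_right=-1, diff=0 [OK], height=0
  node 27: h_left=-1, h_right=-1, diff=0 [OK], height=0
  node 20: h_left=0, h_right=0, diff=0 [OK], height=1
  node 32: h_left=-1, h_right=-1, diff=0 [OK], height=0
  node 46: h_left=-1, h_right=-1, diff=0 [OK], height=0
  node 33: h_left=0, h_right=0, diff=0 [OK], height=1
  node 30: h_left=1, h_right=1, diff=0 [OK], height=2
All nodes satisfy the balance condition.
Result: Balanced


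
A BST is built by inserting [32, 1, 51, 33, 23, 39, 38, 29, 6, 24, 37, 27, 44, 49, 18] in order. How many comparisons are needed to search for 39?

Search path for 39: 32 -> 51 -> 33 -> 39
Found: True
Comparisons: 4


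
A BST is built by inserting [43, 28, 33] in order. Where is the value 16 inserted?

Starting tree (level order): [43, 28, None, None, 33]
Insertion path: 43 -> 28
Result: insert 16 as left child of 28
Final tree (level order): [43, 28, None, 16, 33]


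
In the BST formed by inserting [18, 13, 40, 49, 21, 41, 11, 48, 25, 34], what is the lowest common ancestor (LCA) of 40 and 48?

Tree insertion order: [18, 13, 40, 49, 21, 41, 11, 48, 25, 34]
Tree (level-order array): [18, 13, 40, 11, None, 21, 49, None, None, None, 25, 41, None, None, 34, None, 48]
In a BST, the LCA of p=40, q=48 is the first node v on the
root-to-leaf path with p <= v <= q (go left if both < v, right if both > v).
Walk from root:
  at 18: both 40 and 48 > 18, go right
  at 40: 40 <= 40 <= 48, this is the LCA
LCA = 40


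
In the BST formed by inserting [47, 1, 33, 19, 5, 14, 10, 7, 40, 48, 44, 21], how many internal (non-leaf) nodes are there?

Tree built from: [47, 1, 33, 19, 5, 14, 10, 7, 40, 48, 44, 21]
Tree (level-order array): [47, 1, 48, None, 33, None, None, 19, 40, 5, 21, None, 44, None, 14, None, None, None, None, 10, None, 7]
Rule: An internal node has at least one child.
Per-node child counts:
  node 47: 2 child(ren)
  node 1: 1 child(ren)
  node 33: 2 child(ren)
  node 19: 2 child(ren)
  node 5: 1 child(ren)
  node 14: 1 child(ren)
  node 10: 1 child(ren)
  node 7: 0 child(ren)
  node 21: 0 child(ren)
  node 40: 1 child(ren)
  node 44: 0 child(ren)
  node 48: 0 child(ren)
Matching nodes: [47, 1, 33, 19, 5, 14, 10, 40]
Count of internal (non-leaf) nodes: 8


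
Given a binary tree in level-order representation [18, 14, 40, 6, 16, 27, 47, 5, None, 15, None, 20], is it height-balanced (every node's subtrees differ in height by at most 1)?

Tree (level-order array): [18, 14, 40, 6, 16, 27, 47, 5, None, 15, None, 20]
Definition: a tree is height-balanced if, at every node, |h(left) - h(right)| <= 1 (empty subtree has height -1).
Bottom-up per-node check:
  node 5: h_left=-1, h_right=-1, diff=0 [OK], height=0
  node 6: h_left=0, h_right=-1, diff=1 [OK], height=1
  node 15: h_left=-1, h_right=-1, diff=0 [OK], height=0
  node 16: h_left=0, h_right=-1, diff=1 [OK], height=1
  node 14: h_left=1, h_right=1, diff=0 [OK], height=2
  node 20: h_left=-1, h_right=-1, diff=0 [OK], height=0
  node 27: h_left=0, h_right=-1, diff=1 [OK], height=1
  node 47: h_left=-1, h_right=-1, diff=0 [OK], height=0
  node 40: h_left=1, h_right=0, diff=1 [OK], height=2
  node 18: h_left=2, h_right=2, diff=0 [OK], height=3
All nodes satisfy the balance condition.
Result: Balanced


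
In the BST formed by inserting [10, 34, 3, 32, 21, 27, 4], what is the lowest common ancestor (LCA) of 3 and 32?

Tree insertion order: [10, 34, 3, 32, 21, 27, 4]
Tree (level-order array): [10, 3, 34, None, 4, 32, None, None, None, 21, None, None, 27]
In a BST, the LCA of p=3, q=32 is the first node v on the
root-to-leaf path with p <= v <= q (go left if both < v, right if both > v).
Walk from root:
  at 10: 3 <= 10 <= 32, this is the LCA
LCA = 10


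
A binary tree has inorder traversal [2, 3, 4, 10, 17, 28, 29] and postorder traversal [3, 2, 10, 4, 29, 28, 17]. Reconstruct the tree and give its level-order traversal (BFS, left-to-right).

Inorder:   [2, 3, 4, 10, 17, 28, 29]
Postorder: [3, 2, 10, 4, 29, 28, 17]
Algorithm: postorder visits root last, so walk postorder right-to-left;
each value is the root of the current inorder slice — split it at that
value, recurse on the right subtree first, then the left.
Recursive splits:
  root=17; inorder splits into left=[2, 3, 4, 10], right=[28, 29]
  root=28; inorder splits into left=[], right=[29]
  root=29; inorder splits into left=[], right=[]
  root=4; inorder splits into left=[2, 3], right=[10]
  root=10; inorder splits into left=[], right=[]
  root=2; inorder splits into left=[], right=[3]
  root=3; inorder splits into left=[], right=[]
Reconstructed level-order: [17, 4, 28, 2, 10, 29, 3]


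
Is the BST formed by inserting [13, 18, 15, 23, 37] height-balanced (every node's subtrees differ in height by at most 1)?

Tree (level-order array): [13, None, 18, 15, 23, None, None, None, 37]
Definition: a tree is height-balanced if, at every node, |h(left) - h(right)| <= 1 (empty subtree has height -1).
Bottom-up per-node check:
  node 15: h_left=-1, h_right=-1, diff=0 [OK], height=0
  node 37: h_left=-1, h_right=-1, diff=0 [OK], height=0
  node 23: h_left=-1, h_right=0, diff=1 [OK], height=1
  node 18: h_left=0, h_right=1, diff=1 [OK], height=2
  node 13: h_left=-1, h_right=2, diff=3 [FAIL (|-1-2|=3 > 1)], height=3
Node 13 violates the condition: |-1 - 2| = 3 > 1.
Result: Not balanced


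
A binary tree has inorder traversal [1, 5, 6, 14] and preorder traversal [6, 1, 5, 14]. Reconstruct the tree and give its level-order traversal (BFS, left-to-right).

Inorder:  [1, 5, 6, 14]
Preorder: [6, 1, 5, 14]
Algorithm: preorder visits root first, so consume preorder in order;
for each root, split the current inorder slice at that value into
left-subtree inorder and right-subtree inorder, then recurse.
Recursive splits:
  root=6; inorder splits into left=[1, 5], right=[14]
  root=1; inorder splits into left=[], right=[5]
  root=5; inorder splits into left=[], right=[]
  root=14; inorder splits into left=[], right=[]
Reconstructed level-order: [6, 1, 14, 5]


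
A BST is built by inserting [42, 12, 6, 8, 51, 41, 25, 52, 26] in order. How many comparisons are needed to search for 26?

Search path for 26: 42 -> 12 -> 41 -> 25 -> 26
Found: True
Comparisons: 5


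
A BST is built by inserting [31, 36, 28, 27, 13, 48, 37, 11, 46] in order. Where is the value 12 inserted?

Starting tree (level order): [31, 28, 36, 27, None, None, 48, 13, None, 37, None, 11, None, None, 46]
Insertion path: 31 -> 28 -> 27 -> 13 -> 11
Result: insert 12 as right child of 11
Final tree (level order): [31, 28, 36, 27, None, None, 48, 13, None, 37, None, 11, None, None, 46, None, 12]


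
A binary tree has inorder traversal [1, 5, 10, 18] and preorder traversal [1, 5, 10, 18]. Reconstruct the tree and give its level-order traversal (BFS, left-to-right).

Inorder:  [1, 5, 10, 18]
Preorder: [1, 5, 10, 18]
Algorithm: preorder visits root first, so consume preorder in order;
for each root, split the current inorder slice at that value into
left-subtree inorder and right-subtree inorder, then recurse.
Recursive splits:
  root=1; inorder splits into left=[], right=[5, 10, 18]
  root=5; inorder splits into left=[], right=[10, 18]
  root=10; inorder splits into left=[], right=[18]
  root=18; inorder splits into left=[], right=[]
Reconstructed level-order: [1, 5, 10, 18]


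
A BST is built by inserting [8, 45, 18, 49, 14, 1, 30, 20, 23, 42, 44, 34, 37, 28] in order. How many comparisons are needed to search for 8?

Search path for 8: 8
Found: True
Comparisons: 1


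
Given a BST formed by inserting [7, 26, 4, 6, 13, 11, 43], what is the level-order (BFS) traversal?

Tree insertion order: [7, 26, 4, 6, 13, 11, 43]
Tree (level-order array): [7, 4, 26, None, 6, 13, 43, None, None, 11]
BFS from the root, enqueuing left then right child of each popped node:
  queue [7] -> pop 7, enqueue [4, 26], visited so far: [7]
  queue [4, 26] -> pop 4, enqueue [6], visited so far: [7, 4]
  queue [26, 6] -> pop 26, enqueue [13, 43], visited so far: [7, 4, 26]
  queue [6, 13, 43] -> pop 6, enqueue [none], visited so far: [7, 4, 26, 6]
  queue [13, 43] -> pop 13, enqueue [11], visited so far: [7, 4, 26, 6, 13]
  queue [43, 11] -> pop 43, enqueue [none], visited so far: [7, 4, 26, 6, 13, 43]
  queue [11] -> pop 11, enqueue [none], visited so far: [7, 4, 26, 6, 13, 43, 11]
Result: [7, 4, 26, 6, 13, 43, 11]


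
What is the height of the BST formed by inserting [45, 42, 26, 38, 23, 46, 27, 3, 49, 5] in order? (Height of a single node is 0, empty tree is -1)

Insertion order: [45, 42, 26, 38, 23, 46, 27, 3, 49, 5]
Tree (level-order array): [45, 42, 46, 26, None, None, 49, 23, 38, None, None, 3, None, 27, None, None, 5]
Compute height bottom-up (empty subtree = -1):
  height(5) = 1 + max(-1, -1) = 0
  height(3) = 1 + max(-1, 0) = 1
  height(23) = 1 + max(1, -1) = 2
  height(27) = 1 + max(-1, -1) = 0
  height(38) = 1 + max(0, -1) = 1
  height(26) = 1 + max(2, 1) = 3
  height(42) = 1 + max(3, -1) = 4
  height(49) = 1 + max(-1, -1) = 0
  height(46) = 1 + max(-1, 0) = 1
  height(45) = 1 + max(4, 1) = 5
Height = 5


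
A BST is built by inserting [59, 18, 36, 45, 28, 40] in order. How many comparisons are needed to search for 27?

Search path for 27: 59 -> 18 -> 36 -> 28
Found: False
Comparisons: 4


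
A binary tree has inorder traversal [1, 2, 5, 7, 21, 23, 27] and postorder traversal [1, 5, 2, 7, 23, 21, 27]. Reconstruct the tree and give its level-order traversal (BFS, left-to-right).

Inorder:   [1, 2, 5, 7, 21, 23, 27]
Postorder: [1, 5, 2, 7, 23, 21, 27]
Algorithm: postorder visits root last, so walk postorder right-to-left;
each value is the root of the current inorder slice — split it at that
value, recurse on the right subtree first, then the left.
Recursive splits:
  root=27; inorder splits into left=[1, 2, 5, 7, 21, 23], right=[]
  root=21; inorder splits into left=[1, 2, 5, 7], right=[23]
  root=23; inorder splits into left=[], right=[]
  root=7; inorder splits into left=[1, 2, 5], right=[]
  root=2; inorder splits into left=[1], right=[5]
  root=5; inorder splits into left=[], right=[]
  root=1; inorder splits into left=[], right=[]
Reconstructed level-order: [27, 21, 7, 23, 2, 1, 5]


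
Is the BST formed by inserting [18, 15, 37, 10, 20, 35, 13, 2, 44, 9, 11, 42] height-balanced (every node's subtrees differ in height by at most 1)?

Tree (level-order array): [18, 15, 37, 10, None, 20, 44, 2, 13, None, 35, 42, None, None, 9, 11]
Definition: a tree is height-balanced if, at every node, |h(left) - h(right)| <= 1 (empty subtree has height -1).
Bottom-up per-node check:
  node 9: h_left=-1, h_right=-1, diff=0 [OK], height=0
  node 2: h_left=-1, h_right=0, diff=1 [OK], height=1
  node 11: h_left=-1, h_right=-1, diff=0 [OK], height=0
  node 13: h_left=0, h_right=-1, diff=1 [OK], height=1
  node 10: h_left=1, h_right=1, diff=0 [OK], height=2
  node 15: h_left=2, h_right=-1, diff=3 [FAIL (|2--1|=3 > 1)], height=3
  node 35: h_left=-1, h_right=-1, diff=0 [OK], height=0
  node 20: h_left=-1, h_right=0, diff=1 [OK], height=1
  node 42: h_left=-1, h_right=-1, diff=0 [OK], height=0
  node 44: h_left=0, h_right=-1, diff=1 [OK], height=1
  node 37: h_left=1, h_right=1, diff=0 [OK], height=2
  node 18: h_left=3, h_right=2, diff=1 [OK], height=4
Node 15 violates the condition: |2 - -1| = 3 > 1.
Result: Not balanced


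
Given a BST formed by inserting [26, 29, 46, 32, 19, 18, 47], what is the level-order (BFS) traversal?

Tree insertion order: [26, 29, 46, 32, 19, 18, 47]
Tree (level-order array): [26, 19, 29, 18, None, None, 46, None, None, 32, 47]
BFS from the root, enqueuing left then right child of each popped node:
  queue [26] -> pop 26, enqueue [19, 29], visited so far: [26]
  queue [19, 29] -> pop 19, enqueue [18], visited so far: [26, 19]
  queue [29, 18] -> pop 29, enqueue [46], visited so far: [26, 19, 29]
  queue [18, 46] -> pop 18, enqueue [none], visited so far: [26, 19, 29, 18]
  queue [46] -> pop 46, enqueue [32, 47], visited so far: [26, 19, 29, 18, 46]
  queue [32, 47] -> pop 32, enqueue [none], visited so far: [26, 19, 29, 18, 46, 32]
  queue [47] -> pop 47, enqueue [none], visited so far: [26, 19, 29, 18, 46, 32, 47]
Result: [26, 19, 29, 18, 46, 32, 47]


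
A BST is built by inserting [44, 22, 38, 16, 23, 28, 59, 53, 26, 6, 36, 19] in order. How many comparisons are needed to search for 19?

Search path for 19: 44 -> 22 -> 16 -> 19
Found: True
Comparisons: 4


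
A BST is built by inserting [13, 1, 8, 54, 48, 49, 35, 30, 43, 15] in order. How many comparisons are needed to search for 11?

Search path for 11: 13 -> 1 -> 8
Found: False
Comparisons: 3


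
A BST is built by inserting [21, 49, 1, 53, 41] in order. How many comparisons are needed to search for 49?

Search path for 49: 21 -> 49
Found: True
Comparisons: 2


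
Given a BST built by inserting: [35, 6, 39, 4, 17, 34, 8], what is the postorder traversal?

Tree insertion order: [35, 6, 39, 4, 17, 34, 8]
Tree (level-order array): [35, 6, 39, 4, 17, None, None, None, None, 8, 34]
Postorder traversal: [4, 8, 34, 17, 6, 39, 35]


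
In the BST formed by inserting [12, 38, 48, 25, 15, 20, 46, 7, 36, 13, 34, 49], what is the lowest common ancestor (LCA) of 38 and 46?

Tree insertion order: [12, 38, 48, 25, 15, 20, 46, 7, 36, 13, 34, 49]
Tree (level-order array): [12, 7, 38, None, None, 25, 48, 15, 36, 46, 49, 13, 20, 34]
In a BST, the LCA of p=38, q=46 is the first node v on the
root-to-leaf path with p <= v <= q (go left if both < v, right if both > v).
Walk from root:
  at 12: both 38 and 46 > 12, go right
  at 38: 38 <= 38 <= 46, this is the LCA
LCA = 38


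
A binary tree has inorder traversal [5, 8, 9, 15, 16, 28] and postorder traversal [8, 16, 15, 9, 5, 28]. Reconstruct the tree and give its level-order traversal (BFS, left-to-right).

Inorder:   [5, 8, 9, 15, 16, 28]
Postorder: [8, 16, 15, 9, 5, 28]
Algorithm: postorder visits root last, so walk postorder right-to-left;
each value is the root of the current inorder slice — split it at that
value, recurse on the right subtree first, then the left.
Recursive splits:
  root=28; inorder splits into left=[5, 8, 9, 15, 16], right=[]
  root=5; inorder splits into left=[], right=[8, 9, 15, 16]
  root=9; inorder splits into left=[8], right=[15, 16]
  root=15; inorder splits into left=[], right=[16]
  root=16; inorder splits into left=[], right=[]
  root=8; inorder splits into left=[], right=[]
Reconstructed level-order: [28, 5, 9, 8, 15, 16]


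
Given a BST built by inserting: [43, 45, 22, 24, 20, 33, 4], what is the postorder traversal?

Tree insertion order: [43, 45, 22, 24, 20, 33, 4]
Tree (level-order array): [43, 22, 45, 20, 24, None, None, 4, None, None, 33]
Postorder traversal: [4, 20, 33, 24, 22, 45, 43]


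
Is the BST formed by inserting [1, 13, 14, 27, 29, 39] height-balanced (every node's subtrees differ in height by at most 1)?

Tree (level-order array): [1, None, 13, None, 14, None, 27, None, 29, None, 39]
Definition: a tree is height-balanced if, at every node, |h(left) - h(right)| <= 1 (empty subtree has height -1).
Bottom-up per-node check:
  node 39: h_left=-1, h_right=-1, diff=0 [OK], height=0
  node 29: h_left=-1, h_right=0, diff=1 [OK], height=1
  node 27: h_left=-1, h_right=1, diff=2 [FAIL (|-1-1|=2 > 1)], height=2
  node 14: h_left=-1, h_right=2, diff=3 [FAIL (|-1-2|=3 > 1)], height=3
  node 13: h_left=-1, h_right=3, diff=4 [FAIL (|-1-3|=4 > 1)], height=4
  node 1: h_left=-1, h_right=4, diff=5 [FAIL (|-1-4|=5 > 1)], height=5
Node 27 violates the condition: |-1 - 1| = 2 > 1.
Result: Not balanced


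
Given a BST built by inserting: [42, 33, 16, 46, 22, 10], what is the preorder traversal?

Tree insertion order: [42, 33, 16, 46, 22, 10]
Tree (level-order array): [42, 33, 46, 16, None, None, None, 10, 22]
Preorder traversal: [42, 33, 16, 10, 22, 46]


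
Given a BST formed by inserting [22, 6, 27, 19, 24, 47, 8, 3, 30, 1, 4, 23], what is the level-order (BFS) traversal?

Tree insertion order: [22, 6, 27, 19, 24, 47, 8, 3, 30, 1, 4, 23]
Tree (level-order array): [22, 6, 27, 3, 19, 24, 47, 1, 4, 8, None, 23, None, 30]
BFS from the root, enqueuing left then right child of each popped node:
  queue [22] -> pop 22, enqueue [6, 27], visited so far: [22]
  queue [6, 27] -> pop 6, enqueue [3, 19], visited so far: [22, 6]
  queue [27, 3, 19] -> pop 27, enqueue [24, 47], visited so far: [22, 6, 27]
  queue [3, 19, 24, 47] -> pop 3, enqueue [1, 4], visited so far: [22, 6, 27, 3]
  queue [19, 24, 47, 1, 4] -> pop 19, enqueue [8], visited so far: [22, 6, 27, 3, 19]
  queue [24, 47, 1, 4, 8] -> pop 24, enqueue [23], visited so far: [22, 6, 27, 3, 19, 24]
  queue [47, 1, 4, 8, 23] -> pop 47, enqueue [30], visited so far: [22, 6, 27, 3, 19, 24, 47]
  queue [1, 4, 8, 23, 30] -> pop 1, enqueue [none], visited so far: [22, 6, 27, 3, 19, 24, 47, 1]
  queue [4, 8, 23, 30] -> pop 4, enqueue [none], visited so far: [22, 6, 27, 3, 19, 24, 47, 1, 4]
  queue [8, 23, 30] -> pop 8, enqueue [none], visited so far: [22, 6, 27, 3, 19, 24, 47, 1, 4, 8]
  queue [23, 30] -> pop 23, enqueue [none], visited so far: [22, 6, 27, 3, 19, 24, 47, 1, 4, 8, 23]
  queue [30] -> pop 30, enqueue [none], visited so far: [22, 6, 27, 3, 19, 24, 47, 1, 4, 8, 23, 30]
Result: [22, 6, 27, 3, 19, 24, 47, 1, 4, 8, 23, 30]


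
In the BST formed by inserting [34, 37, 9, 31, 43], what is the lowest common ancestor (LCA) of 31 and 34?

Tree insertion order: [34, 37, 9, 31, 43]
Tree (level-order array): [34, 9, 37, None, 31, None, 43]
In a BST, the LCA of p=31, q=34 is the first node v on the
root-to-leaf path with p <= v <= q (go left if both < v, right if both > v).
Walk from root:
  at 34: 31 <= 34 <= 34, this is the LCA
LCA = 34


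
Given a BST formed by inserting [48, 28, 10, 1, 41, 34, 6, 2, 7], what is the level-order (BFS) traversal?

Tree insertion order: [48, 28, 10, 1, 41, 34, 6, 2, 7]
Tree (level-order array): [48, 28, None, 10, 41, 1, None, 34, None, None, 6, None, None, 2, 7]
BFS from the root, enqueuing left then right child of each popped node:
  queue [48] -> pop 48, enqueue [28], visited so far: [48]
  queue [28] -> pop 28, enqueue [10, 41], visited so far: [48, 28]
  queue [10, 41] -> pop 10, enqueue [1], visited so far: [48, 28, 10]
  queue [41, 1] -> pop 41, enqueue [34], visited so far: [48, 28, 10, 41]
  queue [1, 34] -> pop 1, enqueue [6], visited so far: [48, 28, 10, 41, 1]
  queue [34, 6] -> pop 34, enqueue [none], visited so far: [48, 28, 10, 41, 1, 34]
  queue [6] -> pop 6, enqueue [2, 7], visited so far: [48, 28, 10, 41, 1, 34, 6]
  queue [2, 7] -> pop 2, enqueue [none], visited so far: [48, 28, 10, 41, 1, 34, 6, 2]
  queue [7] -> pop 7, enqueue [none], visited so far: [48, 28, 10, 41, 1, 34, 6, 2, 7]
Result: [48, 28, 10, 41, 1, 34, 6, 2, 7]


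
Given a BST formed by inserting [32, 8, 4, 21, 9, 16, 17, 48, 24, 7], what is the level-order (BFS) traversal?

Tree insertion order: [32, 8, 4, 21, 9, 16, 17, 48, 24, 7]
Tree (level-order array): [32, 8, 48, 4, 21, None, None, None, 7, 9, 24, None, None, None, 16, None, None, None, 17]
BFS from the root, enqueuing left then right child of each popped node:
  queue [32] -> pop 32, enqueue [8, 48], visited so far: [32]
  queue [8, 48] -> pop 8, enqueue [4, 21], visited so far: [32, 8]
  queue [48, 4, 21] -> pop 48, enqueue [none], visited so far: [32, 8, 48]
  queue [4, 21] -> pop 4, enqueue [7], visited so far: [32, 8, 48, 4]
  queue [21, 7] -> pop 21, enqueue [9, 24], visited so far: [32, 8, 48, 4, 21]
  queue [7, 9, 24] -> pop 7, enqueue [none], visited so far: [32, 8, 48, 4, 21, 7]
  queue [9, 24] -> pop 9, enqueue [16], visited so far: [32, 8, 48, 4, 21, 7, 9]
  queue [24, 16] -> pop 24, enqueue [none], visited so far: [32, 8, 48, 4, 21, 7, 9, 24]
  queue [16] -> pop 16, enqueue [17], visited so far: [32, 8, 48, 4, 21, 7, 9, 24, 16]
  queue [17] -> pop 17, enqueue [none], visited so far: [32, 8, 48, 4, 21, 7, 9, 24, 16, 17]
Result: [32, 8, 48, 4, 21, 7, 9, 24, 16, 17]


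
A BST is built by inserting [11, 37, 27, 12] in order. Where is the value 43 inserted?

Starting tree (level order): [11, None, 37, 27, None, 12]
Insertion path: 11 -> 37
Result: insert 43 as right child of 37
Final tree (level order): [11, None, 37, 27, 43, 12]


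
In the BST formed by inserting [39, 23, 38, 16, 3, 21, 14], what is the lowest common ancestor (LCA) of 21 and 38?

Tree insertion order: [39, 23, 38, 16, 3, 21, 14]
Tree (level-order array): [39, 23, None, 16, 38, 3, 21, None, None, None, 14]
In a BST, the LCA of p=21, q=38 is the first node v on the
root-to-leaf path with p <= v <= q (go left if both < v, right if both > v).
Walk from root:
  at 39: both 21 and 38 < 39, go left
  at 23: 21 <= 23 <= 38, this is the LCA
LCA = 23


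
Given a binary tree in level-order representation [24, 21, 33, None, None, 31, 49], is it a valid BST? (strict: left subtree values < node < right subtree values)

Level-order array: [24, 21, 33, None, None, 31, 49]
Validate using subtree bounds (lo, hi): at each node, require lo < value < hi,
then recurse left with hi=value and right with lo=value.
Preorder trace (stopping at first violation):
  at node 24 with bounds (-inf, +inf): OK
  at node 21 with bounds (-inf, 24): OK
  at node 33 with bounds (24, +inf): OK
  at node 31 with bounds (24, 33): OK
  at node 49 with bounds (33, +inf): OK
No violation found at any node.
Result: Valid BST


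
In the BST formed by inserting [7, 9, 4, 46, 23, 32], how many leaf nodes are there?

Tree built from: [7, 9, 4, 46, 23, 32]
Tree (level-order array): [7, 4, 9, None, None, None, 46, 23, None, None, 32]
Rule: A leaf has 0 children.
Per-node child counts:
  node 7: 2 child(ren)
  node 4: 0 child(ren)
  node 9: 1 child(ren)
  node 46: 1 child(ren)
  node 23: 1 child(ren)
  node 32: 0 child(ren)
Matching nodes: [4, 32]
Count of leaf nodes: 2


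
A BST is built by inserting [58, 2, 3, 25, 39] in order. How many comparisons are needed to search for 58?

Search path for 58: 58
Found: True
Comparisons: 1


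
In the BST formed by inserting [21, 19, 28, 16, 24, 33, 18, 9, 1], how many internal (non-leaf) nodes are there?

Tree built from: [21, 19, 28, 16, 24, 33, 18, 9, 1]
Tree (level-order array): [21, 19, 28, 16, None, 24, 33, 9, 18, None, None, None, None, 1]
Rule: An internal node has at least one child.
Per-node child counts:
  node 21: 2 child(ren)
  node 19: 1 child(ren)
  node 16: 2 child(ren)
  node 9: 1 child(ren)
  node 1: 0 child(ren)
  node 18: 0 child(ren)
  node 28: 2 child(ren)
  node 24: 0 child(ren)
  node 33: 0 child(ren)
Matching nodes: [21, 19, 16, 9, 28]
Count of internal (non-leaf) nodes: 5


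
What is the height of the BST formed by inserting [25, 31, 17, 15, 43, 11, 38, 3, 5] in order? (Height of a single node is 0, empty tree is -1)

Insertion order: [25, 31, 17, 15, 43, 11, 38, 3, 5]
Tree (level-order array): [25, 17, 31, 15, None, None, 43, 11, None, 38, None, 3, None, None, None, None, 5]
Compute height bottom-up (empty subtree = -1):
  height(5) = 1 + max(-1, -1) = 0
  height(3) = 1 + max(-1, 0) = 1
  height(11) = 1 + max(1, -1) = 2
  height(15) = 1 + max(2, -1) = 3
  height(17) = 1 + max(3, -1) = 4
  height(38) = 1 + max(-1, -1) = 0
  height(43) = 1 + max(0, -1) = 1
  height(31) = 1 + max(-1, 1) = 2
  height(25) = 1 + max(4, 2) = 5
Height = 5


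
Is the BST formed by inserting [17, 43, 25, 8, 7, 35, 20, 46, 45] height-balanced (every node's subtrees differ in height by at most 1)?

Tree (level-order array): [17, 8, 43, 7, None, 25, 46, None, None, 20, 35, 45]
Definition: a tree is height-balanced if, at every node, |h(left) - h(right)| <= 1 (empty subtree has height -1).
Bottom-up per-node check:
  node 7: h_left=-1, h_right=-1, diff=0 [OK], height=0
  node 8: h_left=0, h_right=-1, diff=1 [OK], height=1
  node 20: h_left=-1, h_right=-1, diff=0 [OK], height=0
  node 35: h_left=-1, h_right=-1, diff=0 [OK], height=0
  node 25: h_left=0, h_right=0, diff=0 [OK], height=1
  node 45: h_left=-1, h_right=-1, diff=0 [OK], height=0
  node 46: h_left=0, h_right=-1, diff=1 [OK], height=1
  node 43: h_left=1, h_right=1, diff=0 [OK], height=2
  node 17: h_left=1, h_right=2, diff=1 [OK], height=3
All nodes satisfy the balance condition.
Result: Balanced


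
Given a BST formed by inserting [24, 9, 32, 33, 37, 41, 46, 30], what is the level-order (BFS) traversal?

Tree insertion order: [24, 9, 32, 33, 37, 41, 46, 30]
Tree (level-order array): [24, 9, 32, None, None, 30, 33, None, None, None, 37, None, 41, None, 46]
BFS from the root, enqueuing left then right child of each popped node:
  queue [24] -> pop 24, enqueue [9, 32], visited so far: [24]
  queue [9, 32] -> pop 9, enqueue [none], visited so far: [24, 9]
  queue [32] -> pop 32, enqueue [30, 33], visited so far: [24, 9, 32]
  queue [30, 33] -> pop 30, enqueue [none], visited so far: [24, 9, 32, 30]
  queue [33] -> pop 33, enqueue [37], visited so far: [24, 9, 32, 30, 33]
  queue [37] -> pop 37, enqueue [41], visited so far: [24, 9, 32, 30, 33, 37]
  queue [41] -> pop 41, enqueue [46], visited so far: [24, 9, 32, 30, 33, 37, 41]
  queue [46] -> pop 46, enqueue [none], visited so far: [24, 9, 32, 30, 33, 37, 41, 46]
Result: [24, 9, 32, 30, 33, 37, 41, 46]


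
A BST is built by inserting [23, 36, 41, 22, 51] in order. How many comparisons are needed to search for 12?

Search path for 12: 23 -> 22
Found: False
Comparisons: 2


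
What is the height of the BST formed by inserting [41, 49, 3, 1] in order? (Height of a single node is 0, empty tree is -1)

Insertion order: [41, 49, 3, 1]
Tree (level-order array): [41, 3, 49, 1]
Compute height bottom-up (empty subtree = -1):
  height(1) = 1 + max(-1, -1) = 0
  height(3) = 1 + max(0, -1) = 1
  height(49) = 1 + max(-1, -1) = 0
  height(41) = 1 + max(1, 0) = 2
Height = 2


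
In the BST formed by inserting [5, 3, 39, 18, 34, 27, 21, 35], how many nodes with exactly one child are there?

Tree built from: [5, 3, 39, 18, 34, 27, 21, 35]
Tree (level-order array): [5, 3, 39, None, None, 18, None, None, 34, 27, 35, 21]
Rule: These are nodes with exactly 1 non-null child.
Per-node child counts:
  node 5: 2 child(ren)
  node 3: 0 child(ren)
  node 39: 1 child(ren)
  node 18: 1 child(ren)
  node 34: 2 child(ren)
  node 27: 1 child(ren)
  node 21: 0 child(ren)
  node 35: 0 child(ren)
Matching nodes: [39, 18, 27]
Count of nodes with exactly one child: 3


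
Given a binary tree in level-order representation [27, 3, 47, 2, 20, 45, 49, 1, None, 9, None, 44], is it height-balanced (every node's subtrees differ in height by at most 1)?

Tree (level-order array): [27, 3, 47, 2, 20, 45, 49, 1, None, 9, None, 44]
Definition: a tree is height-balanced if, at every node, |h(left) - h(right)| <= 1 (empty subtree has height -1).
Bottom-up per-node check:
  node 1: h_left=-1, h_right=-1, diff=0 [OK], height=0
  node 2: h_left=0, h_right=-1, diff=1 [OK], height=1
  node 9: h_left=-1, h_right=-1, diff=0 [OK], height=0
  node 20: h_left=0, h_right=-1, diff=1 [OK], height=1
  node 3: h_left=1, h_right=1, diff=0 [OK], height=2
  node 44: h_left=-1, h_right=-1, diff=0 [OK], height=0
  node 45: h_left=0, h_right=-1, diff=1 [OK], height=1
  node 49: h_left=-1, h_right=-1, diff=0 [OK], height=0
  node 47: h_left=1, h_right=0, diff=1 [OK], height=2
  node 27: h_left=2, h_right=2, diff=0 [OK], height=3
All nodes satisfy the balance condition.
Result: Balanced
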